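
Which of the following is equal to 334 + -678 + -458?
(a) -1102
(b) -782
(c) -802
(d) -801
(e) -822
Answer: c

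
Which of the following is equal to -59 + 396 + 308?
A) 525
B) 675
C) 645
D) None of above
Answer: C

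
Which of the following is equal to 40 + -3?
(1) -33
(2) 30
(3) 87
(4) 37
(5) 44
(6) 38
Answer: 4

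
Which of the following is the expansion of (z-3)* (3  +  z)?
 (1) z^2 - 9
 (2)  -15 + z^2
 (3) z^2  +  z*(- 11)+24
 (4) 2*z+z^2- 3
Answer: 1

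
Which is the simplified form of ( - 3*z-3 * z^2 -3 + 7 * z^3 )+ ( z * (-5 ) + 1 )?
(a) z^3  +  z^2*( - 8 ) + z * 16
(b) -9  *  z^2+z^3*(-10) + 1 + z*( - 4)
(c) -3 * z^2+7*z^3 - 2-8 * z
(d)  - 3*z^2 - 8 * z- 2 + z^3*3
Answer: c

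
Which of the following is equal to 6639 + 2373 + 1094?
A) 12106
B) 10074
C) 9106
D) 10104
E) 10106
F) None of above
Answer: E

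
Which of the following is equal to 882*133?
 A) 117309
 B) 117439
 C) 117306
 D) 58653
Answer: C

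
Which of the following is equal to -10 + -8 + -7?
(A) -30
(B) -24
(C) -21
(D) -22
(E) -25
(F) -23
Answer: E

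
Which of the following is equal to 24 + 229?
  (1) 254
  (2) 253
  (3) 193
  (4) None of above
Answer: 2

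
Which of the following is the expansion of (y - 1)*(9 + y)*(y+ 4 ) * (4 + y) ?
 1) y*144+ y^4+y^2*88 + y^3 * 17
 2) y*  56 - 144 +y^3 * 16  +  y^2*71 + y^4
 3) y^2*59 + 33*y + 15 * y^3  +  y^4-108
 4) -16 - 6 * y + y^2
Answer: 2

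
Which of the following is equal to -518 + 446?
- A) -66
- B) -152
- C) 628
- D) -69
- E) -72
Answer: E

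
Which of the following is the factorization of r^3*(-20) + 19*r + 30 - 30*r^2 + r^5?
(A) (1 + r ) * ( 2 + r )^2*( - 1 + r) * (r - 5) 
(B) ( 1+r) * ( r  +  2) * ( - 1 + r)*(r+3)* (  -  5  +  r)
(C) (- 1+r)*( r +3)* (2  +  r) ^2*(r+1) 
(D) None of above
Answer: B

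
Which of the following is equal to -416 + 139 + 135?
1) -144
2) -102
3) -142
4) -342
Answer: 3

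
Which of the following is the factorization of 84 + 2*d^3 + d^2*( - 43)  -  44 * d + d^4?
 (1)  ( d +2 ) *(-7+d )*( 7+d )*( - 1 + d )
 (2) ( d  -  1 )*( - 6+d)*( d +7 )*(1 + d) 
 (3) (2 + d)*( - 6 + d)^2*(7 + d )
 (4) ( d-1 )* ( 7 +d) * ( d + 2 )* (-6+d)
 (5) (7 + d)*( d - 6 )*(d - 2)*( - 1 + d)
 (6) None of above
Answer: 4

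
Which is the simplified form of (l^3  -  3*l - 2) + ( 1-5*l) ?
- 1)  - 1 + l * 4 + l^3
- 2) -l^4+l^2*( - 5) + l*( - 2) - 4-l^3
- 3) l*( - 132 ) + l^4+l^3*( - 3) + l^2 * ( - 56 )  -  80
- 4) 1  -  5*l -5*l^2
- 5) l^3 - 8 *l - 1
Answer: 5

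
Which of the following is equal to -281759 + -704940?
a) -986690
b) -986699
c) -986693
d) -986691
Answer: b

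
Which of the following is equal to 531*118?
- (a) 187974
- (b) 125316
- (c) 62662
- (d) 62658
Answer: d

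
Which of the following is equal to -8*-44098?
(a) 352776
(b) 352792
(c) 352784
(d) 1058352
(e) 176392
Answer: c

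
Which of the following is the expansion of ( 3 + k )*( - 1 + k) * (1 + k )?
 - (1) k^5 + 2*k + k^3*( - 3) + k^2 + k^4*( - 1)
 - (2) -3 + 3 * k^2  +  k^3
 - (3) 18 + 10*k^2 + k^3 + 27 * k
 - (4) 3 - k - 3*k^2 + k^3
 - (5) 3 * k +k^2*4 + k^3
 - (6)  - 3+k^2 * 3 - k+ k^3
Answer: 6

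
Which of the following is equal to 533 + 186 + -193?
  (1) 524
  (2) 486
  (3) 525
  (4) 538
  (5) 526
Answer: 5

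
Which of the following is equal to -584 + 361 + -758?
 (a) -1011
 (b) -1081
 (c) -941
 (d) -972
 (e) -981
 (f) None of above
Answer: e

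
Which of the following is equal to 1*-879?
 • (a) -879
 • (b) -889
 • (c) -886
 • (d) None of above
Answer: a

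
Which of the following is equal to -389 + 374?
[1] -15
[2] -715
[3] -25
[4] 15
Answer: 1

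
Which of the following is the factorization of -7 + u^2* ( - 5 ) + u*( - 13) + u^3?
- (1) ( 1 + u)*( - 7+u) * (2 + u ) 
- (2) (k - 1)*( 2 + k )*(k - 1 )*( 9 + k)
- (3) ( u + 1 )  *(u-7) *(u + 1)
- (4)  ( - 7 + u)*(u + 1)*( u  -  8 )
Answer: 3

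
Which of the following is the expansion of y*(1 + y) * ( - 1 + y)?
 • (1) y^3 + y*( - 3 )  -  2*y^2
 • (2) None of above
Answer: 2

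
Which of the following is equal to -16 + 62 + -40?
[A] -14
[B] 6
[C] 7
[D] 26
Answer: B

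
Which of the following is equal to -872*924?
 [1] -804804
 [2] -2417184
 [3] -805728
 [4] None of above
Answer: 3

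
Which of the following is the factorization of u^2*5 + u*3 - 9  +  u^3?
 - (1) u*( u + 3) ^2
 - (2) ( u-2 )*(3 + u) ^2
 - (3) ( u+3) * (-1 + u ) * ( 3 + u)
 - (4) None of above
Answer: 3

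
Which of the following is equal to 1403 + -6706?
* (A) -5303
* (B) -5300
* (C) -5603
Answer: A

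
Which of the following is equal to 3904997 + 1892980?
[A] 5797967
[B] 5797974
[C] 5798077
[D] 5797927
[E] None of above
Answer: E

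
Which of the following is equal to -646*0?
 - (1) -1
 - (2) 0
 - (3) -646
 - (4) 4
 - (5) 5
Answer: 2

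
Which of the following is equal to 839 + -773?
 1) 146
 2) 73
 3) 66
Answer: 3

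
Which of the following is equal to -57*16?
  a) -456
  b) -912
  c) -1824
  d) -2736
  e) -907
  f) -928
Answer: b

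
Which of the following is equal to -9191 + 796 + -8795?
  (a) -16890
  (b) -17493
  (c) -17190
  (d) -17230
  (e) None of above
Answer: c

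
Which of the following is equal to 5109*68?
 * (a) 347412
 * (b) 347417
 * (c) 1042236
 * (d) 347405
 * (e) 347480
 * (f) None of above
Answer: a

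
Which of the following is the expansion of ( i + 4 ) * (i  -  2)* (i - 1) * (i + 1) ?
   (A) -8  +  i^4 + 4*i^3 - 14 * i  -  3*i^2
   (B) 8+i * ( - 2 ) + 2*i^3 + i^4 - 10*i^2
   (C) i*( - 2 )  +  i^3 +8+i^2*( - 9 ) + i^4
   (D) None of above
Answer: D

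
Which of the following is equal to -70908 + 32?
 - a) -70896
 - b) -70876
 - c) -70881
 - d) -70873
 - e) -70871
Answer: b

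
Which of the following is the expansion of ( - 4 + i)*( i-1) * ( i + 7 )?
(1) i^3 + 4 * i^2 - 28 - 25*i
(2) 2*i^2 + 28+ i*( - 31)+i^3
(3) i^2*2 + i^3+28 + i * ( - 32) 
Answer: 2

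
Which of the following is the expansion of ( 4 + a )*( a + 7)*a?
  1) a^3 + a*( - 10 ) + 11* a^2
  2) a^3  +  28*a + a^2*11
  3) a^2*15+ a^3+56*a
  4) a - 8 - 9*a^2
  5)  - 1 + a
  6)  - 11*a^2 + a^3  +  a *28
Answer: 2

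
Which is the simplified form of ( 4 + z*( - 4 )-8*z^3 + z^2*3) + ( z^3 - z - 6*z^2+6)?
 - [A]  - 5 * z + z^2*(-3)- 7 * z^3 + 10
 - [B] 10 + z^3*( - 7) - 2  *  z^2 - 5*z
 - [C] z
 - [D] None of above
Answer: A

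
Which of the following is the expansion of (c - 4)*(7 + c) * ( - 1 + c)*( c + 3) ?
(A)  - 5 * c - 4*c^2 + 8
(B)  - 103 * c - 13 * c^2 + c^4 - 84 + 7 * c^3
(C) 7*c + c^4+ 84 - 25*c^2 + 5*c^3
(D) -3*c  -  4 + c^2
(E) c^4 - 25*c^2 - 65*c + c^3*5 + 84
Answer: E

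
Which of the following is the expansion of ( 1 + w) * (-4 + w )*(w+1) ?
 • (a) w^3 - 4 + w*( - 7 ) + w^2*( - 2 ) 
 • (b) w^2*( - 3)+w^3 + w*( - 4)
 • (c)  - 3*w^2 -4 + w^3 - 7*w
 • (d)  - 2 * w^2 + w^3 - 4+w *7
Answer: a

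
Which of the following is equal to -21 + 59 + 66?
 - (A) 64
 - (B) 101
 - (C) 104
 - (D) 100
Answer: C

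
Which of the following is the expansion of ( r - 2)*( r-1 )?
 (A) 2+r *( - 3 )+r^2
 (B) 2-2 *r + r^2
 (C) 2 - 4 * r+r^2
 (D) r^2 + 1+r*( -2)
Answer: A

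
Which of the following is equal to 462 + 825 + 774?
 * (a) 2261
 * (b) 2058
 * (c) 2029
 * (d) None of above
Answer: d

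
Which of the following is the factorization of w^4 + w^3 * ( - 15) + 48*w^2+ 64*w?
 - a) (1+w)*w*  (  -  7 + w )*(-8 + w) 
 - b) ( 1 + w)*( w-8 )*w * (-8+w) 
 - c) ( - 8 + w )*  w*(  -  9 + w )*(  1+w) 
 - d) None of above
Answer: b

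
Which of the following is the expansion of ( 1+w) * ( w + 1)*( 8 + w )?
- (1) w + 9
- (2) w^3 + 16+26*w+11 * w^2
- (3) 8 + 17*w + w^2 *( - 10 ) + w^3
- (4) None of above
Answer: 4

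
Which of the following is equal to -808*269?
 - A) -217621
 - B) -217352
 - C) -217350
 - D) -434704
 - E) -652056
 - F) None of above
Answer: B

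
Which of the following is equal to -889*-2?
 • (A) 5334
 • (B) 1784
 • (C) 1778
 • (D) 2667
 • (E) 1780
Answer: C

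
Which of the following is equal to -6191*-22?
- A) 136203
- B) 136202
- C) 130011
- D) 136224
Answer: B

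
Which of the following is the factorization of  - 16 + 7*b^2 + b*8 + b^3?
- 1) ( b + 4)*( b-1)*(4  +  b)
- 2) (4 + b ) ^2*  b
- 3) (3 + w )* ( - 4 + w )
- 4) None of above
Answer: 1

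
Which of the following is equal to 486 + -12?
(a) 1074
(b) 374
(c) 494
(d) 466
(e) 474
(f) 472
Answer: e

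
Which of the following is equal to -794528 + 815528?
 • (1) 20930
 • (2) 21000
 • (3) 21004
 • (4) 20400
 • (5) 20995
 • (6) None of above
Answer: 2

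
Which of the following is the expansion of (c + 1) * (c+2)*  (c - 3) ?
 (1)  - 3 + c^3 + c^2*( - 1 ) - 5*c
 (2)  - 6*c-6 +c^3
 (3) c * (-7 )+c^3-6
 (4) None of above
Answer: 3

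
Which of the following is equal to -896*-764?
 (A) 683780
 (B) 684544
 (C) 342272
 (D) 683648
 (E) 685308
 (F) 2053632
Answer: B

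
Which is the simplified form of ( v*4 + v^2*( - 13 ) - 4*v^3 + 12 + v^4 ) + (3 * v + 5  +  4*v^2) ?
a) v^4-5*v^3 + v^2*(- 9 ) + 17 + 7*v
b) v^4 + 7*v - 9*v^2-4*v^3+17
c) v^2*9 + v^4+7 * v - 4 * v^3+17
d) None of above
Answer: b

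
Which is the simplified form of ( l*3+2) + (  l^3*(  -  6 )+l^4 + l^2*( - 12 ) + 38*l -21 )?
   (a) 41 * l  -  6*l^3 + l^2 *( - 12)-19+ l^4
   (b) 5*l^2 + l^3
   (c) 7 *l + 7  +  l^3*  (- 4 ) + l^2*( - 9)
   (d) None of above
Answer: a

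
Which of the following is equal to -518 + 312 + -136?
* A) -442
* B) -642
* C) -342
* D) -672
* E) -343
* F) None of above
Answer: C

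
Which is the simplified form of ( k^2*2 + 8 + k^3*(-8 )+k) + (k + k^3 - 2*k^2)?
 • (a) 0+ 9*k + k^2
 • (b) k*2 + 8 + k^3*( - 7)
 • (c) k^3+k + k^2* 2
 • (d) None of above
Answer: b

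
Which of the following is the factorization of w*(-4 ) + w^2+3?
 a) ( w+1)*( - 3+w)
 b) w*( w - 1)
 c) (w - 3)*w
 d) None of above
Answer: d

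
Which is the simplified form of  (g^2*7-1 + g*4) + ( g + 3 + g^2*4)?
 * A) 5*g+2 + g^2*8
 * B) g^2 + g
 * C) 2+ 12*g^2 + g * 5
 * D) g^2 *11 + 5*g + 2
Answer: D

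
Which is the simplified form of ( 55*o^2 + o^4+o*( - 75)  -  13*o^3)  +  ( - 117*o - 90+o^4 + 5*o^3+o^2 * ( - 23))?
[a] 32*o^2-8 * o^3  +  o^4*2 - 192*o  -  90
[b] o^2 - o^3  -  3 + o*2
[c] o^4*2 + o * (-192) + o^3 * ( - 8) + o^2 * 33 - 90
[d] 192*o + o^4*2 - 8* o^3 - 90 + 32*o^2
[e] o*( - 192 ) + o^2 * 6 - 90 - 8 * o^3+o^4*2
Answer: a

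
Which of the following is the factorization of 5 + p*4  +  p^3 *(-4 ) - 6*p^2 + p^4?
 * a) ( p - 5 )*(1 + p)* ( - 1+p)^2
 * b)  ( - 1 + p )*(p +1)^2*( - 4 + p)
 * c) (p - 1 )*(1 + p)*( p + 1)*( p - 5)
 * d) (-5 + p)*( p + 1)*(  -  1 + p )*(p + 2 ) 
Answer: c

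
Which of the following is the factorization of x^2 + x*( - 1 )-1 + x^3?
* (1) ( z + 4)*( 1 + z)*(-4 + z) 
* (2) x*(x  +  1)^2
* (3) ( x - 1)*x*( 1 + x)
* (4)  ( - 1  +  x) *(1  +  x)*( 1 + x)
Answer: 4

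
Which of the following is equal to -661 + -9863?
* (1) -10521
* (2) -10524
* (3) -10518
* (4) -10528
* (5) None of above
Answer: 2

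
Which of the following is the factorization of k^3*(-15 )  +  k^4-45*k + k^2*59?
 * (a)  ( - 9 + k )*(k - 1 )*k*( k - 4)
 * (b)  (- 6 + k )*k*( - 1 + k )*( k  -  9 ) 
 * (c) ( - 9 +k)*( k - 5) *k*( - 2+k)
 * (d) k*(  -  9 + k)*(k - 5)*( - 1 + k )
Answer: d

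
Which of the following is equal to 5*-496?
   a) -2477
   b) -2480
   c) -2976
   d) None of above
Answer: b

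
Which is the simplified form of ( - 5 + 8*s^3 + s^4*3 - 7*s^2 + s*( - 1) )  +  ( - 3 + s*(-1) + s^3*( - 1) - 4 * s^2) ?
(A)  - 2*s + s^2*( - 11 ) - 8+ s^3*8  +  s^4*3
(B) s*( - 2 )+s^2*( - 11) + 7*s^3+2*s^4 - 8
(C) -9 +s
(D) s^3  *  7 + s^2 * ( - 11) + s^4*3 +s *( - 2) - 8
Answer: D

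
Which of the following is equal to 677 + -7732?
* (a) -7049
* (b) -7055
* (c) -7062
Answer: b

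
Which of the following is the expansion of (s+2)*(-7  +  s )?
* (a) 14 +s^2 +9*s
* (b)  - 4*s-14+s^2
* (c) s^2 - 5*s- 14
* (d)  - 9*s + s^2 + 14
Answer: c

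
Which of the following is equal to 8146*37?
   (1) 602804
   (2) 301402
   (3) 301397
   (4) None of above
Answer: 2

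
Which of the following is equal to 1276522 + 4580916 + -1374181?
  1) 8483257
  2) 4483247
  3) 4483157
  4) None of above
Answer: 4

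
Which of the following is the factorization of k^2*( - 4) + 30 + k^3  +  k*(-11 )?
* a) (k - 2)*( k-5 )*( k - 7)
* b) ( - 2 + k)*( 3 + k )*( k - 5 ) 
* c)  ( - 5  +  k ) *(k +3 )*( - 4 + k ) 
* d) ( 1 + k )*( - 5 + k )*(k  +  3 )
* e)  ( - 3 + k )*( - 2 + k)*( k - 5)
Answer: b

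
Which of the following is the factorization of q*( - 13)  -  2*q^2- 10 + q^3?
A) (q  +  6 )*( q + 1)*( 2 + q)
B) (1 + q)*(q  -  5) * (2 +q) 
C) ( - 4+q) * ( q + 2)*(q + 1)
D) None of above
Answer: B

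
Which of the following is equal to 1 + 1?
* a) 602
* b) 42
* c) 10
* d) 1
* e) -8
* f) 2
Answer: f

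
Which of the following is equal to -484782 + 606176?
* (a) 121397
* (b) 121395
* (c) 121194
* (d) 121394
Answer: d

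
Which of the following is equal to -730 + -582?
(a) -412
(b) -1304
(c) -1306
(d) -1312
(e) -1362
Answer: d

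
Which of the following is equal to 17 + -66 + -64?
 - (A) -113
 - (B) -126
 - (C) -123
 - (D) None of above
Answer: A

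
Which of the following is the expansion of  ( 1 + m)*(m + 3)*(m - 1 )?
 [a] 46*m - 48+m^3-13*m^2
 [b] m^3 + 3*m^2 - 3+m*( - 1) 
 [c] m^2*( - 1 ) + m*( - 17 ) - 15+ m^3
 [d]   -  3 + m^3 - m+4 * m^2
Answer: b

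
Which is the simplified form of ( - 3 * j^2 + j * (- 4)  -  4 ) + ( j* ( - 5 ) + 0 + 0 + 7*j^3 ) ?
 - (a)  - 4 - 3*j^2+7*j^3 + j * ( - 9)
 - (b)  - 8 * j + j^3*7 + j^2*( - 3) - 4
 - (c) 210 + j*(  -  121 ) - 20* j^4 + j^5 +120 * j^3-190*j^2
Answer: a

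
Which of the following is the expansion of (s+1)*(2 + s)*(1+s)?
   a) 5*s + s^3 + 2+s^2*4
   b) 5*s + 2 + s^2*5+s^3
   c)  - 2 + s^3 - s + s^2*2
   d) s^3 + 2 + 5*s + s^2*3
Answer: a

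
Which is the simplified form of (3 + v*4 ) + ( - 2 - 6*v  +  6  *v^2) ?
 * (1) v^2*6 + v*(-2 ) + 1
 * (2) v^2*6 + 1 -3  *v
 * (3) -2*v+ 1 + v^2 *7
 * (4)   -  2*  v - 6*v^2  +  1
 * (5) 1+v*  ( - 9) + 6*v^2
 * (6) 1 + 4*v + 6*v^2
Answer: 1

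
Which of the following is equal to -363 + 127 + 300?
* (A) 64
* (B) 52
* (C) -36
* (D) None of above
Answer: A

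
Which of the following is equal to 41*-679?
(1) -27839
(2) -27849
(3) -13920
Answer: 1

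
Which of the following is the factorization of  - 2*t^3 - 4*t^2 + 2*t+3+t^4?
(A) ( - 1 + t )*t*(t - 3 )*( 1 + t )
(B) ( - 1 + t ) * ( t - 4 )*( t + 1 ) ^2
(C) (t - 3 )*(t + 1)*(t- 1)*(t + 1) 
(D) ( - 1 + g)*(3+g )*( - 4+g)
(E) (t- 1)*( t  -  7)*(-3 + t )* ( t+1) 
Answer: C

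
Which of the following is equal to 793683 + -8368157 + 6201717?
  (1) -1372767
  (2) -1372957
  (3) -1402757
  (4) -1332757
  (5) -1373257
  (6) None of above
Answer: 6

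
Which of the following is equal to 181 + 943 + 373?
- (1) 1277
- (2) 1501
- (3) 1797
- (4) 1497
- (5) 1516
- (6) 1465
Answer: 4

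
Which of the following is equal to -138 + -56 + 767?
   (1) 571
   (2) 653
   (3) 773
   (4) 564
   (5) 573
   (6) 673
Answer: 5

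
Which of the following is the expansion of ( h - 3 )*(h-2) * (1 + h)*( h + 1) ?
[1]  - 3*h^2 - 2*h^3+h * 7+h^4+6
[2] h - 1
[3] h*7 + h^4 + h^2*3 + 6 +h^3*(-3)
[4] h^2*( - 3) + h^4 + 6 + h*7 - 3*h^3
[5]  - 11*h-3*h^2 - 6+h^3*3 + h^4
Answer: 4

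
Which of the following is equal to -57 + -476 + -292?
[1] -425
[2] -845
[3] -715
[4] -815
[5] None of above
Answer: 5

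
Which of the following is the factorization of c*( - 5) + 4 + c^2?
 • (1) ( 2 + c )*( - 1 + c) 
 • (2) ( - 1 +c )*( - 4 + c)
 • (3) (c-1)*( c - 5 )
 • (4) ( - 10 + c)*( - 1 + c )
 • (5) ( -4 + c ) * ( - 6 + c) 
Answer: 2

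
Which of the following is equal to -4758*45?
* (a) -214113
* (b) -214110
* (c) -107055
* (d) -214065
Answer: b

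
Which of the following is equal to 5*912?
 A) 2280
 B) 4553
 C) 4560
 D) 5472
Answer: C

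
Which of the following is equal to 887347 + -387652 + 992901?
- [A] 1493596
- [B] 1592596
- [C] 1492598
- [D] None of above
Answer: D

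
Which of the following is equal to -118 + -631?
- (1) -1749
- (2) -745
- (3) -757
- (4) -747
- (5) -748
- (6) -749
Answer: 6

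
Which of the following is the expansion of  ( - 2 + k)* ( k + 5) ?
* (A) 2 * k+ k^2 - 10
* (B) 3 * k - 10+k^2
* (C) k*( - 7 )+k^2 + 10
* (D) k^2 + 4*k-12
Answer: B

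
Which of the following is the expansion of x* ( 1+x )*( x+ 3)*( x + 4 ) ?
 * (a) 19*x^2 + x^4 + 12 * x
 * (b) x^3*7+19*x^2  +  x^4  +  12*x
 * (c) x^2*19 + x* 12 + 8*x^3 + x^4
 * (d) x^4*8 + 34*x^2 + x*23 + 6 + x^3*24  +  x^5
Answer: c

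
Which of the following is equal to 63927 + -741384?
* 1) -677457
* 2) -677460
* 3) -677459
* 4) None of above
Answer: 1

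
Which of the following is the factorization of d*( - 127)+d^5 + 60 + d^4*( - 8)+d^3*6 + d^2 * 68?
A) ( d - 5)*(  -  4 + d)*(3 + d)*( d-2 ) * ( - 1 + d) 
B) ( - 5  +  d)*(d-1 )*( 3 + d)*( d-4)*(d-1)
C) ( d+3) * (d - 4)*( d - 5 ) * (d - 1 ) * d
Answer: B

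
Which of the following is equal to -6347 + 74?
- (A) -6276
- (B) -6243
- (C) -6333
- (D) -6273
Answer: D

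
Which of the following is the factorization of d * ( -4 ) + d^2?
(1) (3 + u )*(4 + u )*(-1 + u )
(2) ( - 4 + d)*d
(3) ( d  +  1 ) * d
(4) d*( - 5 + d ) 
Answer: 2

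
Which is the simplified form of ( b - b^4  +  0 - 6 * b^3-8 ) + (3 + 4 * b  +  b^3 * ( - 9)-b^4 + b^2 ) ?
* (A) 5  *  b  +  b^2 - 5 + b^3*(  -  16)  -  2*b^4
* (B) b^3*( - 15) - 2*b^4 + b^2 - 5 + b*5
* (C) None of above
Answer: B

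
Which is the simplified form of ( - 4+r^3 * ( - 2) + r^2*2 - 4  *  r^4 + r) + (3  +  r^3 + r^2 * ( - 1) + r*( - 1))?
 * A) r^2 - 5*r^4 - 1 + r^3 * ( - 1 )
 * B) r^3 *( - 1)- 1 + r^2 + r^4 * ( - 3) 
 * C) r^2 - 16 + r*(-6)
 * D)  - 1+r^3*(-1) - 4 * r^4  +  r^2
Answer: D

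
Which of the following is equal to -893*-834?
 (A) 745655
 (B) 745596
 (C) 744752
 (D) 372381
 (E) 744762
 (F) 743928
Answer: E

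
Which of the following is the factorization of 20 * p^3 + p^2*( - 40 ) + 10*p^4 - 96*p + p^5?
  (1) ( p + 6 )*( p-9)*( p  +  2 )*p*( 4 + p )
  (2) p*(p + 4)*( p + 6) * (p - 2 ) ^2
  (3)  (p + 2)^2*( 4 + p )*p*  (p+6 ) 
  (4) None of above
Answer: 4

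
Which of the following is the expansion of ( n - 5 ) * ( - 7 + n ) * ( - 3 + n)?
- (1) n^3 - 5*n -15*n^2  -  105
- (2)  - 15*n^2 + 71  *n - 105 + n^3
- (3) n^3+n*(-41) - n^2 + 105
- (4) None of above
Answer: 2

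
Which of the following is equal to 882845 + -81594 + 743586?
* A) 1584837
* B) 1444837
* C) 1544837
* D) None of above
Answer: C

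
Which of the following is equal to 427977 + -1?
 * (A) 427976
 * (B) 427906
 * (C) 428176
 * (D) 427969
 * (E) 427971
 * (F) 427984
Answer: A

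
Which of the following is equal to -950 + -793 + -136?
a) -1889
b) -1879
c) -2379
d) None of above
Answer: b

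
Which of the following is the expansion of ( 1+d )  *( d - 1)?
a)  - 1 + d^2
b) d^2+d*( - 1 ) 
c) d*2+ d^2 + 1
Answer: a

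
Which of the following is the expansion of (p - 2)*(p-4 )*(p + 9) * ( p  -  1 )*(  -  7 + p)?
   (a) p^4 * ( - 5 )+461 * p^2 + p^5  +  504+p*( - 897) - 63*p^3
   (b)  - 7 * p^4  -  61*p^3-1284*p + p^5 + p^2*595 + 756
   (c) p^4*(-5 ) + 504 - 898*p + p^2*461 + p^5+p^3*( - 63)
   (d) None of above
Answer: c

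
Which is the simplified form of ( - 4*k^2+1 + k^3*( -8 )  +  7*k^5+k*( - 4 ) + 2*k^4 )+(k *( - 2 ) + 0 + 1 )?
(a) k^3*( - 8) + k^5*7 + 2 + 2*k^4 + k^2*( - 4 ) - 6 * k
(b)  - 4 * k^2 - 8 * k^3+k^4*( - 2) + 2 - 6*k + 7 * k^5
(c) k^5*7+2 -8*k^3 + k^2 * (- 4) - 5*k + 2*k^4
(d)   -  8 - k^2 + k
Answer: a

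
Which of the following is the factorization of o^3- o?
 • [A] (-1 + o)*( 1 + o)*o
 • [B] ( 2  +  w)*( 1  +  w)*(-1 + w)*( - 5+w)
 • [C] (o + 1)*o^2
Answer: A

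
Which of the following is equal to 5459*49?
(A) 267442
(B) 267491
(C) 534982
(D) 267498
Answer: B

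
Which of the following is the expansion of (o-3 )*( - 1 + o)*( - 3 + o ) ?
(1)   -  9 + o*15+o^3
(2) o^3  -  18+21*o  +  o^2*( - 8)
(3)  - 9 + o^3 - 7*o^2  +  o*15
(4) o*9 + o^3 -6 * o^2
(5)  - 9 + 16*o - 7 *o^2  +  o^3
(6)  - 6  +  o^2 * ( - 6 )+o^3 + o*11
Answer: 3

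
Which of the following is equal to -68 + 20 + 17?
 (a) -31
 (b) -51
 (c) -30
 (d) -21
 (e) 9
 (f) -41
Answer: a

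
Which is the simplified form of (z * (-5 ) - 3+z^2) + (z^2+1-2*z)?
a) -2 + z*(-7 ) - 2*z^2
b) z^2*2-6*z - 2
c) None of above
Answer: c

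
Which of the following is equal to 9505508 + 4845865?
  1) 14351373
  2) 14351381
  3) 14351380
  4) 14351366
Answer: 1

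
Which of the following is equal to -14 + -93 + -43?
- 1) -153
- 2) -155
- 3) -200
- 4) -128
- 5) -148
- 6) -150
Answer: 6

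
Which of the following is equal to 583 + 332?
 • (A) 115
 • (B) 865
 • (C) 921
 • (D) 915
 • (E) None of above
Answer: D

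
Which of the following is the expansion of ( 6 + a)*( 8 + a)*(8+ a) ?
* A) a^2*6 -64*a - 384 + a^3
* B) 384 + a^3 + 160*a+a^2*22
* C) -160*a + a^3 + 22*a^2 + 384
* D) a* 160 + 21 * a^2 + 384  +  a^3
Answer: B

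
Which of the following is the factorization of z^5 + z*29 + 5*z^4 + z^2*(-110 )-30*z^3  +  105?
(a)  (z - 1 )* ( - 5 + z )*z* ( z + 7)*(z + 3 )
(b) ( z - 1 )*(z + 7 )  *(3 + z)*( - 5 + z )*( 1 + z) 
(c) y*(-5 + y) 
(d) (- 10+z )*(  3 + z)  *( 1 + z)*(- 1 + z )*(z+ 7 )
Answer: b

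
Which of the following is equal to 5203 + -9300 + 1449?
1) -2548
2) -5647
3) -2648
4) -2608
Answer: 3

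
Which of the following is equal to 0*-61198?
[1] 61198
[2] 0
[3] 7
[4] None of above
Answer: 2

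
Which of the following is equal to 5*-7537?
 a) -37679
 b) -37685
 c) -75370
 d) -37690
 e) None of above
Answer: b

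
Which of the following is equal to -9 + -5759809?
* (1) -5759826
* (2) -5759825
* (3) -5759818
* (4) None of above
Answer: 3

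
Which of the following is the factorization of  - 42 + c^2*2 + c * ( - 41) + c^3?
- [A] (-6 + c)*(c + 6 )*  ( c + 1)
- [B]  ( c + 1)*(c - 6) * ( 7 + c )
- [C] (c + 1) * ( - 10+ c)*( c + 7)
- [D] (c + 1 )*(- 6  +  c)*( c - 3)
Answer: B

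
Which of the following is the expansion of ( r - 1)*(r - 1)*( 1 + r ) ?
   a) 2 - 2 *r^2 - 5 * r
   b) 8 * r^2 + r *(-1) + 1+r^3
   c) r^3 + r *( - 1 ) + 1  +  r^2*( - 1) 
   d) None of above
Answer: c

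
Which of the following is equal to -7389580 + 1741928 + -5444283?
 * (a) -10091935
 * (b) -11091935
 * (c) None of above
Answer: b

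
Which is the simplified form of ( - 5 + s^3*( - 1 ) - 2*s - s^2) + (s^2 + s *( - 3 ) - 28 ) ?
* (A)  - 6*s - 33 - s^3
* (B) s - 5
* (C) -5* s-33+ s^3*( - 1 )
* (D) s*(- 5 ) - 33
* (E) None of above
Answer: C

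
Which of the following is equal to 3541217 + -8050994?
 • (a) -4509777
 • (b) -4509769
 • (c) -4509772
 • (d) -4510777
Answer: a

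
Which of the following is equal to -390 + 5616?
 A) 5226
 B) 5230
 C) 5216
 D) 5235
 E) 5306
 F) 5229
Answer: A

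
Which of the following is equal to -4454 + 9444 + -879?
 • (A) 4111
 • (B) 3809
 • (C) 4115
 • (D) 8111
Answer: A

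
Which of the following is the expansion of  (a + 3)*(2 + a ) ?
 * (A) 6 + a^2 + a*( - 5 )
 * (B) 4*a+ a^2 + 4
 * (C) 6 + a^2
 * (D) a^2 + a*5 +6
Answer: D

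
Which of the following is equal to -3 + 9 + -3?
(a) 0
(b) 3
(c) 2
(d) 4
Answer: b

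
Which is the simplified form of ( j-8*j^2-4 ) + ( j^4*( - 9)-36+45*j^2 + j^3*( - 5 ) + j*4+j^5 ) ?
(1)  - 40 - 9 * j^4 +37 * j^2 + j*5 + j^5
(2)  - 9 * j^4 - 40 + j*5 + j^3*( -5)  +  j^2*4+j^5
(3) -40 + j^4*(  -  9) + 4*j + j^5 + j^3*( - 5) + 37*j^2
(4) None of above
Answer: 4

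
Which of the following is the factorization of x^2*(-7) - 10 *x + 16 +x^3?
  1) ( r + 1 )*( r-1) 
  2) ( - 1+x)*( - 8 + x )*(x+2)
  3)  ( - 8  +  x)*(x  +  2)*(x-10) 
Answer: 2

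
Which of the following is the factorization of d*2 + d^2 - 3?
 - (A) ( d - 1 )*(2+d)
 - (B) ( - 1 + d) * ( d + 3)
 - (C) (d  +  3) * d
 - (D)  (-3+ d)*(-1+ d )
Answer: B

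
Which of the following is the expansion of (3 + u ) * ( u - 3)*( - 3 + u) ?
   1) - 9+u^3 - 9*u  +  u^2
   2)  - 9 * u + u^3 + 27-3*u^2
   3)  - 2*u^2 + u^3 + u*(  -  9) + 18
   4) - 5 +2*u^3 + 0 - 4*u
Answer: 2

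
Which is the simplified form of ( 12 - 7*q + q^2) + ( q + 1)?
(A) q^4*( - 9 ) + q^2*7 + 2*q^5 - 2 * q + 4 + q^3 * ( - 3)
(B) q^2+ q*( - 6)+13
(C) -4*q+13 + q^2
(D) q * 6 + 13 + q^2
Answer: B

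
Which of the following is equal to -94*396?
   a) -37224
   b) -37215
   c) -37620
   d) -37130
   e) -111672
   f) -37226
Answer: a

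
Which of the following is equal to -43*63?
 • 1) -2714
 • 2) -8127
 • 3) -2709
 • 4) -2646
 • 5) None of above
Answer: 3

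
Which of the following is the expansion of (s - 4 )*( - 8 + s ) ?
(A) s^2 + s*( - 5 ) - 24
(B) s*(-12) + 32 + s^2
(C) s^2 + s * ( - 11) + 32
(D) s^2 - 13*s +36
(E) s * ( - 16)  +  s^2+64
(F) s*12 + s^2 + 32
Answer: B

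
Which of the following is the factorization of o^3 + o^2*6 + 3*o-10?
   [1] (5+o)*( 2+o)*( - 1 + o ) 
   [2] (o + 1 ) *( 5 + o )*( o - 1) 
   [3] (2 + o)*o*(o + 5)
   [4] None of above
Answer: 1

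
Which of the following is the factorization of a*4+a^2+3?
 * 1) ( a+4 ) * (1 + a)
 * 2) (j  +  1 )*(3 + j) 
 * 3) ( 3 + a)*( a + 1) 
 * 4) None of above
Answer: 3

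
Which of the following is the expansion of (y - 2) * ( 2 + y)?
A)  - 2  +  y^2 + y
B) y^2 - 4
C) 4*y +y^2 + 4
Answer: B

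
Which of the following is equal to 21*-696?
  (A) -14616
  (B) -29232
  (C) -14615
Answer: A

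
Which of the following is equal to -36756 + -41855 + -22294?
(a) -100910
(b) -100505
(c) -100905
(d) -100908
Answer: c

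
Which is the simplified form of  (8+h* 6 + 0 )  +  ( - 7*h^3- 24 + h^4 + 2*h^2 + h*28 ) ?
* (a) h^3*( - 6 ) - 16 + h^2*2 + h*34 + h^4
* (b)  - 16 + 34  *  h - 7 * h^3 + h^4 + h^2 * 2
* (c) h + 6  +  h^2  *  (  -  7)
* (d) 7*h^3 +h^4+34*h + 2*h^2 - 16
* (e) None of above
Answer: b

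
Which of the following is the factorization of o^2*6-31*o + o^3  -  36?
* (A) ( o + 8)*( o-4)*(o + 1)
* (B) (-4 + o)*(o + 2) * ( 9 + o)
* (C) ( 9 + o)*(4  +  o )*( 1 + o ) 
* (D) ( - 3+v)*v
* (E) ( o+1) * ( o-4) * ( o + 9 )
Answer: E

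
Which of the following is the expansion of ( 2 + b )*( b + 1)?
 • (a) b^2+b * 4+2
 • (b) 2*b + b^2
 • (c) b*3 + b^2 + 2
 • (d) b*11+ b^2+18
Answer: c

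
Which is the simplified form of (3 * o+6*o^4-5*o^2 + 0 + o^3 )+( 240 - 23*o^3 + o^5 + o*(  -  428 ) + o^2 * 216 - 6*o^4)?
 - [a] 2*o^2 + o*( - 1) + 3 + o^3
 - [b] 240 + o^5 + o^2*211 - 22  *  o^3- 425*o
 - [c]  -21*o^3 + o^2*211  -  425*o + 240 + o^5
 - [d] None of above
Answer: b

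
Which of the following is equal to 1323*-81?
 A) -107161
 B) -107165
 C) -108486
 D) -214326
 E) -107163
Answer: E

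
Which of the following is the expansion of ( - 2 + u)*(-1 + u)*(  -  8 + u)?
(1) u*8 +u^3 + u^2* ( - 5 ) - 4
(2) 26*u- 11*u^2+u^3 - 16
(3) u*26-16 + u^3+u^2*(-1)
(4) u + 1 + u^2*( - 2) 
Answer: 2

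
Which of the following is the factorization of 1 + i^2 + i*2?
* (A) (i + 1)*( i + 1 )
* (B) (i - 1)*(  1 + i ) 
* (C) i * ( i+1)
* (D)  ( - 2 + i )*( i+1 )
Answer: A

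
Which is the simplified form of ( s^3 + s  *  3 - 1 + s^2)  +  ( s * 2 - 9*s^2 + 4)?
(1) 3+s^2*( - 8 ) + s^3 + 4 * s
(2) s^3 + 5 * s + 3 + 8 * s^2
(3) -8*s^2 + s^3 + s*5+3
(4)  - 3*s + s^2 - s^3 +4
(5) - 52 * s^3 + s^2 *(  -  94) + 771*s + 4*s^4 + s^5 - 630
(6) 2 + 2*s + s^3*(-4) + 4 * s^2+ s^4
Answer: 3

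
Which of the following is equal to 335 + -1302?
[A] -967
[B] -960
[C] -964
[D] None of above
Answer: A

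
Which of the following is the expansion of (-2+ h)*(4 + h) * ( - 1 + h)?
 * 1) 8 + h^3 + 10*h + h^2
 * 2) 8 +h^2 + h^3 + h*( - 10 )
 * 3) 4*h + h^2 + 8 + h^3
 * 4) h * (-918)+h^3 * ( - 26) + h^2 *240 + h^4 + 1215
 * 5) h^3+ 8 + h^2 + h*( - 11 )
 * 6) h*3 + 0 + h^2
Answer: 2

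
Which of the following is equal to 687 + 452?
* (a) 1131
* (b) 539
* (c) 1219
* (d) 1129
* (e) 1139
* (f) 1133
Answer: e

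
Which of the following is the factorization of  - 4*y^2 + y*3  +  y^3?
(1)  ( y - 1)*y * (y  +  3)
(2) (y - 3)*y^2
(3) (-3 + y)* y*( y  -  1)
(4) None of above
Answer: 3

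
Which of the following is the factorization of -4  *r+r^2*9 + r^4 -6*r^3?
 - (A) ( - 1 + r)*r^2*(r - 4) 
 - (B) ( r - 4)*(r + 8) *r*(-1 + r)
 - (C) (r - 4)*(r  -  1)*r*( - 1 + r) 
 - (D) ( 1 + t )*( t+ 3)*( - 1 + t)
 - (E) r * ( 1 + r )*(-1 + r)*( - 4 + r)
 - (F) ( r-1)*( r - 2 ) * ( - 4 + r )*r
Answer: C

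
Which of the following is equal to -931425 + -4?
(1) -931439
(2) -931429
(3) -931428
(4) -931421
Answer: 2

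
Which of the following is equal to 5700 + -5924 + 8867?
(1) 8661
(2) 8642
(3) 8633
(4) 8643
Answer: 4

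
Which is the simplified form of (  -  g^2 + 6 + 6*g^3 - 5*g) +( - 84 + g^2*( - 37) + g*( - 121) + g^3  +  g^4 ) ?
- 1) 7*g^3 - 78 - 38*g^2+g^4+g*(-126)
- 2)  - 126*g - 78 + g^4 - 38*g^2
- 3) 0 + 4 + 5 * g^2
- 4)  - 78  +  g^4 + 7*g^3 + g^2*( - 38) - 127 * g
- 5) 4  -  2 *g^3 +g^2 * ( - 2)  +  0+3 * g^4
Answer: 1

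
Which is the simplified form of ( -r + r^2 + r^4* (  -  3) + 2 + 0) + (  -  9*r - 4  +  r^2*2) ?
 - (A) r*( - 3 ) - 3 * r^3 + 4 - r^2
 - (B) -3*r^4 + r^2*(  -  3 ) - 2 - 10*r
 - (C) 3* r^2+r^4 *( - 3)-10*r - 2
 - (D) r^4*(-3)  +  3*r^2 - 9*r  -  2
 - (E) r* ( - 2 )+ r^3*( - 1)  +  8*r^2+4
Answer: C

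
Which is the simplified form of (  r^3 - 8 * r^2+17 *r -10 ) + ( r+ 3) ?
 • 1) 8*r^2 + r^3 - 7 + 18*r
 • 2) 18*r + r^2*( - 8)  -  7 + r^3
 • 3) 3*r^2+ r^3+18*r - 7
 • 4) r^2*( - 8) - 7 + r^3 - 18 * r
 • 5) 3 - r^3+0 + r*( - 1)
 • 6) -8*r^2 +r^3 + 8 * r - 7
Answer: 2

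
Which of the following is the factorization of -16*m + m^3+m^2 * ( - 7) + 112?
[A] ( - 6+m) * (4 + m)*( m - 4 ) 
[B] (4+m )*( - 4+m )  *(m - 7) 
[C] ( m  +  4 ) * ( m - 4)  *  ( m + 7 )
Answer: B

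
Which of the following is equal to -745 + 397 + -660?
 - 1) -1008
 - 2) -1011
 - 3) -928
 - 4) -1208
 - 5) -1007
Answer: 1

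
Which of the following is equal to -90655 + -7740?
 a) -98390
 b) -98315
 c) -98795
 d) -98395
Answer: d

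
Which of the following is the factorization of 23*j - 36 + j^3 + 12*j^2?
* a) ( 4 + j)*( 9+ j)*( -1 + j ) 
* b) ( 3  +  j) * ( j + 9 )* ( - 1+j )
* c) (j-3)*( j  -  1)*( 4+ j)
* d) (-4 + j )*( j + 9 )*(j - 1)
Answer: a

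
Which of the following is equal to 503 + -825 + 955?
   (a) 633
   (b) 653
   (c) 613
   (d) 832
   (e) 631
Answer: a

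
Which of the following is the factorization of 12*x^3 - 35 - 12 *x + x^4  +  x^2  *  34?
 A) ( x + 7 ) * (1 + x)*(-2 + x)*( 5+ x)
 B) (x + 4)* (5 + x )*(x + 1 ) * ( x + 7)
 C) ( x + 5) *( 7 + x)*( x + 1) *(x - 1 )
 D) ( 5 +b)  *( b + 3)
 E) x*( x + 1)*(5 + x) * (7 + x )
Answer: C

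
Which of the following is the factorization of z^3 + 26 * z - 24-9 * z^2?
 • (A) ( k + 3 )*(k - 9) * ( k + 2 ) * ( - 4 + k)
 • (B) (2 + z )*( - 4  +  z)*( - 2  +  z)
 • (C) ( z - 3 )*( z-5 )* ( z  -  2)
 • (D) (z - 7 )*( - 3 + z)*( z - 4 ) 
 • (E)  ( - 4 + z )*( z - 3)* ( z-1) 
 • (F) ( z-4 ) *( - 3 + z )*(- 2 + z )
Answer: F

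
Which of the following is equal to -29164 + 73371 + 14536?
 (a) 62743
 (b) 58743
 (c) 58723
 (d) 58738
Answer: b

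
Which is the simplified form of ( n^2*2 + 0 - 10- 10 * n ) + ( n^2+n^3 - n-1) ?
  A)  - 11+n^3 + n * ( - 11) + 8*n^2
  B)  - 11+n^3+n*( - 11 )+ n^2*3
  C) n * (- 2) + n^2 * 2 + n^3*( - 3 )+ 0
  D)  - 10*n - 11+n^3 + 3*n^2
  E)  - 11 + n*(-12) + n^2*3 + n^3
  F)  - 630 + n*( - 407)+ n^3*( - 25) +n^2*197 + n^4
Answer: B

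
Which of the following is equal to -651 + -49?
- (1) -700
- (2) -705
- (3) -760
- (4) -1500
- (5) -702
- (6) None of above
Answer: 1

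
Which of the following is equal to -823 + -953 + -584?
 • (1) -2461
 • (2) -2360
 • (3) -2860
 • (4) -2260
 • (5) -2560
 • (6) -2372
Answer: 2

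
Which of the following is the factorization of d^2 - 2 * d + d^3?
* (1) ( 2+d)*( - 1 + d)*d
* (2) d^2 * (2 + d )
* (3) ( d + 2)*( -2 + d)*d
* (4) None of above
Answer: 1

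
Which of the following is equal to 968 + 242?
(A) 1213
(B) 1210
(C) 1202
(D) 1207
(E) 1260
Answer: B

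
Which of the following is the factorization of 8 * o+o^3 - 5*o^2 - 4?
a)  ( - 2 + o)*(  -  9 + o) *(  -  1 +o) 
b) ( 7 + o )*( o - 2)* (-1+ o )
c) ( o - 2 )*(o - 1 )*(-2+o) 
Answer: c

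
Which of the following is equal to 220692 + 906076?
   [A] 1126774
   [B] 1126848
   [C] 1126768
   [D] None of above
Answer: C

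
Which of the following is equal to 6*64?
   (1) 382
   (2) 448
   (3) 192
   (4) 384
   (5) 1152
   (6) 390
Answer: 4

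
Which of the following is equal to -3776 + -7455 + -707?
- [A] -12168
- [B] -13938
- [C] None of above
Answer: C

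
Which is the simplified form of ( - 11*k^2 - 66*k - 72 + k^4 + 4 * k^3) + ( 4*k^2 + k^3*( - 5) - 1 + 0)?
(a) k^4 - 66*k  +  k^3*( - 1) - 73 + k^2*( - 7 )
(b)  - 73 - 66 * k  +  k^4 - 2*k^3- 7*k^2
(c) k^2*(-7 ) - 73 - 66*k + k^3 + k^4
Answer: a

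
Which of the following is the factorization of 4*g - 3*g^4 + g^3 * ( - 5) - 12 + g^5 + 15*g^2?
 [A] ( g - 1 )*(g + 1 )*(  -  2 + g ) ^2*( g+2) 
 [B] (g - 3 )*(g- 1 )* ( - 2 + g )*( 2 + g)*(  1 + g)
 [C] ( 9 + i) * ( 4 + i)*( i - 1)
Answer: B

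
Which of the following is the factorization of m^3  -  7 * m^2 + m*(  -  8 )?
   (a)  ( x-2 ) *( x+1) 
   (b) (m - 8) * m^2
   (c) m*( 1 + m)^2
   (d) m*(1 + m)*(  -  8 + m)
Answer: d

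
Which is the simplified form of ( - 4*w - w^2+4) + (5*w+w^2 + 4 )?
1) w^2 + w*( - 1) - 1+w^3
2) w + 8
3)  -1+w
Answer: 2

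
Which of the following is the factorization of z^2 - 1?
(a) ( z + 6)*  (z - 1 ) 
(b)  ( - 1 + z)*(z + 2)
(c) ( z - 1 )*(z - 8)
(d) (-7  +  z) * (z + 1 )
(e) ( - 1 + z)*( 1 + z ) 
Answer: e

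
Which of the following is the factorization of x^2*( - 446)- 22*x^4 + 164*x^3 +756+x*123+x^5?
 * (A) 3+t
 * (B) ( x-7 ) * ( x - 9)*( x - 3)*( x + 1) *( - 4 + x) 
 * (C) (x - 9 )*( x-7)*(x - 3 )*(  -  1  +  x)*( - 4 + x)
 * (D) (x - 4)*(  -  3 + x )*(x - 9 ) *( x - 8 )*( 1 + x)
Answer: B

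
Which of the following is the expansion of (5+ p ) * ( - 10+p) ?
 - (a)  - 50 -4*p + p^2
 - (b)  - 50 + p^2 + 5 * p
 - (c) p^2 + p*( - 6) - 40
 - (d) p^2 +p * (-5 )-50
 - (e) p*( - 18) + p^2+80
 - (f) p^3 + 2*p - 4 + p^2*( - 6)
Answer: d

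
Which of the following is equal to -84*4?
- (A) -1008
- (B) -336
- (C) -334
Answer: B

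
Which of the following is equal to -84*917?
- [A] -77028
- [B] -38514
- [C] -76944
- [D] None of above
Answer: A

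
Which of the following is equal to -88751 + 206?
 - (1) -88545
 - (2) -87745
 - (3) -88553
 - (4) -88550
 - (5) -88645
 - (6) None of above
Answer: 1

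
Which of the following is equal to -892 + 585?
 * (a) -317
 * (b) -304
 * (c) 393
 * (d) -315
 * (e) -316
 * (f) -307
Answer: f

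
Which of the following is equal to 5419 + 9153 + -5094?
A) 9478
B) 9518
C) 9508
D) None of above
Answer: A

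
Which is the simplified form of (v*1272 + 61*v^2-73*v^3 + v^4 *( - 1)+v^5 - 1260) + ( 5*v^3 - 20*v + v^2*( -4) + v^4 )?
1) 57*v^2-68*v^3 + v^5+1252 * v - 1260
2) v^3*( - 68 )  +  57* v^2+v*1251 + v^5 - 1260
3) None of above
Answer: 1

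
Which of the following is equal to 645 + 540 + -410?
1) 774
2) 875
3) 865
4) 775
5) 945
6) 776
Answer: 4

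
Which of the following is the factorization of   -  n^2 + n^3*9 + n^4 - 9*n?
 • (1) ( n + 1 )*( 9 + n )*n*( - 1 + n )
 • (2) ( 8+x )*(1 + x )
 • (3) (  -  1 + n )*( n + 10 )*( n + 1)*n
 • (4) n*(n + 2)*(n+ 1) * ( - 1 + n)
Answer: 1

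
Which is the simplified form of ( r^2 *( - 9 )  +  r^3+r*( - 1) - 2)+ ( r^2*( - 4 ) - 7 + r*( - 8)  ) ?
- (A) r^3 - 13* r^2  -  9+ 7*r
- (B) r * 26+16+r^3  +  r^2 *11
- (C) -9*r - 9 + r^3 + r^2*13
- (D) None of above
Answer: D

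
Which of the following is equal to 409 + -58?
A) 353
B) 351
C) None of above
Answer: B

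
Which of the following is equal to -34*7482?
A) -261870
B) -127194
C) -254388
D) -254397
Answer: C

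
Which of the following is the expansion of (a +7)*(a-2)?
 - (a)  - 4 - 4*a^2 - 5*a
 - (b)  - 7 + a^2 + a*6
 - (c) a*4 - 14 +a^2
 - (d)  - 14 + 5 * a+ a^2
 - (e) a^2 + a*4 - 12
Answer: d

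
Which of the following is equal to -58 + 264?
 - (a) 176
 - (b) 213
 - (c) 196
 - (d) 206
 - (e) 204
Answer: d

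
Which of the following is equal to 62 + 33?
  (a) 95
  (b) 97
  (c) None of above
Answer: a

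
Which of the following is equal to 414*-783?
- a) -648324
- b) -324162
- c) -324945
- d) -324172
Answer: b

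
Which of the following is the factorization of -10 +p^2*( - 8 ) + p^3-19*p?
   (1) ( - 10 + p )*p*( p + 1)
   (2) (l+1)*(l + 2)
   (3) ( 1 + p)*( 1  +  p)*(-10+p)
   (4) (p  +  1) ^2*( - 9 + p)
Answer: 3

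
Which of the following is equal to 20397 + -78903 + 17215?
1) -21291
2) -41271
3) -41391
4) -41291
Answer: 4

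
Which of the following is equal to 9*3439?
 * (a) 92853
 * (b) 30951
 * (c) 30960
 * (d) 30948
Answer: b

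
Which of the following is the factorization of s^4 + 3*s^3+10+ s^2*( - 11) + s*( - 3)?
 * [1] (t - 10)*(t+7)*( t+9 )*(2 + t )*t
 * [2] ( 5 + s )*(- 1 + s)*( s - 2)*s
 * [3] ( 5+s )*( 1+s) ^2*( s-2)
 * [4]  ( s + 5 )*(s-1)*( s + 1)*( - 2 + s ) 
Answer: 4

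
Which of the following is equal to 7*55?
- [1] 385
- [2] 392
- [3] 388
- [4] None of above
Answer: 1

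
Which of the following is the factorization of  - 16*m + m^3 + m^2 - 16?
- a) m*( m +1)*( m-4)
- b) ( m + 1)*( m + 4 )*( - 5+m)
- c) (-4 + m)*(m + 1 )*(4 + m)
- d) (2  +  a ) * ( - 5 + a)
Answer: c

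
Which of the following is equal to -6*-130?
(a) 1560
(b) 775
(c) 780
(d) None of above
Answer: c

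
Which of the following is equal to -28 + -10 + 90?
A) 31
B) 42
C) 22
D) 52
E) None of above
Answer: D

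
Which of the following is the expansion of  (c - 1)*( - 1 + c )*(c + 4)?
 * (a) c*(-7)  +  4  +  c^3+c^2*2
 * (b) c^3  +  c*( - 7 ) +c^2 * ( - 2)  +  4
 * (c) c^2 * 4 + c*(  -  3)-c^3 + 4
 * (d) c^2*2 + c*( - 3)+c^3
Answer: a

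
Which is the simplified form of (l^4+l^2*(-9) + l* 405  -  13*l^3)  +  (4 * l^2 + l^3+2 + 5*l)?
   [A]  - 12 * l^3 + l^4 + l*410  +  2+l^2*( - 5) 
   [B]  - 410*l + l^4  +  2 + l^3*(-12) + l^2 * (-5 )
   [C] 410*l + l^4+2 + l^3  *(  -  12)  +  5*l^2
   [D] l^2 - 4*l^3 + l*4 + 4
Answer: A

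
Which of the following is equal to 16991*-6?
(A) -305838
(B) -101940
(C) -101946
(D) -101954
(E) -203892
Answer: C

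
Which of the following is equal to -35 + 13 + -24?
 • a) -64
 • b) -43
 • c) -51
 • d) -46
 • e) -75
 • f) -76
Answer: d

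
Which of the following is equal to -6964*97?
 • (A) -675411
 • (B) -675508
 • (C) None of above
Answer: B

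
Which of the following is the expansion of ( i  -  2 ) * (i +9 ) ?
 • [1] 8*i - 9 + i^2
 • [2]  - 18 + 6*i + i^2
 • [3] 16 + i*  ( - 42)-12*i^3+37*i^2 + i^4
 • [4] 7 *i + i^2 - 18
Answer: 4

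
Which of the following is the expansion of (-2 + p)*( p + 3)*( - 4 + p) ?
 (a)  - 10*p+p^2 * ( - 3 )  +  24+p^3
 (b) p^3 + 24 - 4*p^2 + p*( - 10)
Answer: a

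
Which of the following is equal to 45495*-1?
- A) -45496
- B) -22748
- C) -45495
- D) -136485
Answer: C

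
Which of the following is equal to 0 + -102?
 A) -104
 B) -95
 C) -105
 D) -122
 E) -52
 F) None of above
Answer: F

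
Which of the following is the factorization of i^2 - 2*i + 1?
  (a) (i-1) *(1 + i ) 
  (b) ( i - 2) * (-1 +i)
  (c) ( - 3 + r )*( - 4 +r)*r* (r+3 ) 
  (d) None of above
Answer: d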